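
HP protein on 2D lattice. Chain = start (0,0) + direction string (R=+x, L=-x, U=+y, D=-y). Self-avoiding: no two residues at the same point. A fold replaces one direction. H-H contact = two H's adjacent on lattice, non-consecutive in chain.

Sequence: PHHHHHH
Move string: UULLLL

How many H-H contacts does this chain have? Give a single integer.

Answer: 0

Derivation:
Positions: [(0, 0), (0, 1), (0, 2), (-1, 2), (-2, 2), (-3, 2), (-4, 2)]
No H-H contacts found.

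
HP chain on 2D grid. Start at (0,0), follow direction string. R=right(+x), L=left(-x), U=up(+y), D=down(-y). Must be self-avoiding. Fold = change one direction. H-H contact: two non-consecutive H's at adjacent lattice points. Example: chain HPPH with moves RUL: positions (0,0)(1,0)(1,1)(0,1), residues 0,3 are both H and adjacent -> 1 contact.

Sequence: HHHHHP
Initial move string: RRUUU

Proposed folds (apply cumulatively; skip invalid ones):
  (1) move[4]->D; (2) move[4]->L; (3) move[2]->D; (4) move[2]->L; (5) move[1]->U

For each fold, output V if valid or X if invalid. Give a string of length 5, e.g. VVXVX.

Answer: XVXXV

Derivation:
Initial: RRUUU -> [(0, 0), (1, 0), (2, 0), (2, 1), (2, 2), (2, 3)]
Fold 1: move[4]->D => RRUUD INVALID (collision), skipped
Fold 2: move[4]->L => RRUUL VALID
Fold 3: move[2]->D => RRDUL INVALID (collision), skipped
Fold 4: move[2]->L => RRLUL INVALID (collision), skipped
Fold 5: move[1]->U => RUUUL VALID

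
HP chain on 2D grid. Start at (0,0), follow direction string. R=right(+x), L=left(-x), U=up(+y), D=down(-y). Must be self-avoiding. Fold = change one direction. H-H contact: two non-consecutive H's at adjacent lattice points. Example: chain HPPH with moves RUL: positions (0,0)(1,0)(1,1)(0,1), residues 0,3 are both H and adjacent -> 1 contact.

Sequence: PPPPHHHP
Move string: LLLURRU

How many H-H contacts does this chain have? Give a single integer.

Positions: [(0, 0), (-1, 0), (-2, 0), (-3, 0), (-3, 1), (-2, 1), (-1, 1), (-1, 2)]
No H-H contacts found.

Answer: 0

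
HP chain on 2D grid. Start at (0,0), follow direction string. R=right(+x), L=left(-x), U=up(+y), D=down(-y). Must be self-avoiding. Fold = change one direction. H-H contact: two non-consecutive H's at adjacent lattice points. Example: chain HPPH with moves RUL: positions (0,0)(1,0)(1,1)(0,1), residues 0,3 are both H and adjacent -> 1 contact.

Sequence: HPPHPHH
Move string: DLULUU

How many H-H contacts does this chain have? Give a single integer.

Answer: 1

Derivation:
Positions: [(0, 0), (0, -1), (-1, -1), (-1, 0), (-2, 0), (-2, 1), (-2, 2)]
H-H contact: residue 0 @(0,0) - residue 3 @(-1, 0)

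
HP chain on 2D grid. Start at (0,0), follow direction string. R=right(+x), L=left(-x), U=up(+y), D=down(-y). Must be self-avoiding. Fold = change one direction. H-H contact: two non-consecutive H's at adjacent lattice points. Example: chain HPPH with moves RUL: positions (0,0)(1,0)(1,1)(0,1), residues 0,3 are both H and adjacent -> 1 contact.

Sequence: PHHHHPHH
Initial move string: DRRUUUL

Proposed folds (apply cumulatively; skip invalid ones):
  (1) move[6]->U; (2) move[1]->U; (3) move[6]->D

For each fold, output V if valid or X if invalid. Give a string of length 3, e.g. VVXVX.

Initial: DRRUUUL -> [(0, 0), (0, -1), (1, -1), (2, -1), (2, 0), (2, 1), (2, 2), (1, 2)]
Fold 1: move[6]->U => DRRUUUU VALID
Fold 2: move[1]->U => DURUUUU INVALID (collision), skipped
Fold 3: move[6]->D => DRRUUUD INVALID (collision), skipped

Answer: VXX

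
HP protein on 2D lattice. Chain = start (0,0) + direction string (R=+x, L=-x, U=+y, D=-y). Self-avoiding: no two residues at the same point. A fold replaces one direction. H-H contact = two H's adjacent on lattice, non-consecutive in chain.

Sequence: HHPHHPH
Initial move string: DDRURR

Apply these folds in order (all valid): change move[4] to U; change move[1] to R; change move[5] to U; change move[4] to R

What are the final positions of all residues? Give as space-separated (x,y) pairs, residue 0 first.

Answer: (0,0) (0,-1) (1,-1) (2,-1) (2,0) (3,0) (3,1)

Derivation:
Initial moves: DDRURR
Fold: move[4]->U => DDRUUR (positions: [(0, 0), (0, -1), (0, -2), (1, -2), (1, -1), (1, 0), (2, 0)])
Fold: move[1]->R => DRRUUR (positions: [(0, 0), (0, -1), (1, -1), (2, -1), (2, 0), (2, 1), (3, 1)])
Fold: move[5]->U => DRRUUU (positions: [(0, 0), (0, -1), (1, -1), (2, -1), (2, 0), (2, 1), (2, 2)])
Fold: move[4]->R => DRRURU (positions: [(0, 0), (0, -1), (1, -1), (2, -1), (2, 0), (3, 0), (3, 1)])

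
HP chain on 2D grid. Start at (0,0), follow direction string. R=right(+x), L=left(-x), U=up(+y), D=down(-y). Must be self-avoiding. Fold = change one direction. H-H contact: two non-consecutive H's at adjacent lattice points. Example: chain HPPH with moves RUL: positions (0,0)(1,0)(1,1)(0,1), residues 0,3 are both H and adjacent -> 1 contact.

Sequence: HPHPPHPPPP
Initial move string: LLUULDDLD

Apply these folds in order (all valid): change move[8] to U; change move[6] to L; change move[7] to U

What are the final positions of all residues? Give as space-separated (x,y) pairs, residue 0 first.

Answer: (0,0) (-1,0) (-2,0) (-2,1) (-2,2) (-3,2) (-3,1) (-4,1) (-4,2) (-4,3)

Derivation:
Initial moves: LLUULDDLD
Fold: move[8]->U => LLUULDDLU (positions: [(0, 0), (-1, 0), (-2, 0), (-2, 1), (-2, 2), (-3, 2), (-3, 1), (-3, 0), (-4, 0), (-4, 1)])
Fold: move[6]->L => LLUULDLLU (positions: [(0, 0), (-1, 0), (-2, 0), (-2, 1), (-2, 2), (-3, 2), (-3, 1), (-4, 1), (-5, 1), (-5, 2)])
Fold: move[7]->U => LLUULDLUU (positions: [(0, 0), (-1, 0), (-2, 0), (-2, 1), (-2, 2), (-3, 2), (-3, 1), (-4, 1), (-4, 2), (-4, 3)])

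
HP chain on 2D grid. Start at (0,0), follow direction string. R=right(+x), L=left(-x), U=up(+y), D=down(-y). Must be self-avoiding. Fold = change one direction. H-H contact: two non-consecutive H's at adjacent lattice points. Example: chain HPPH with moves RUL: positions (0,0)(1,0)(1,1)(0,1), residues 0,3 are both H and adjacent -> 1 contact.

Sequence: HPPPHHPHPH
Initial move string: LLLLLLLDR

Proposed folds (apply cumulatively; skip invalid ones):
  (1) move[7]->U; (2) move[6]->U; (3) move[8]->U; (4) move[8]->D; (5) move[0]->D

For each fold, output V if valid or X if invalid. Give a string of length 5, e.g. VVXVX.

Initial: LLLLLLLDR -> [(0, 0), (-1, 0), (-2, 0), (-3, 0), (-4, 0), (-5, 0), (-6, 0), (-7, 0), (-7, -1), (-6, -1)]
Fold 1: move[7]->U => LLLLLLLUR VALID
Fold 2: move[6]->U => LLLLLLUUR VALID
Fold 3: move[8]->U => LLLLLLUUU VALID
Fold 4: move[8]->D => LLLLLLUUD INVALID (collision), skipped
Fold 5: move[0]->D => DLLLLLUUU VALID

Answer: VVVXV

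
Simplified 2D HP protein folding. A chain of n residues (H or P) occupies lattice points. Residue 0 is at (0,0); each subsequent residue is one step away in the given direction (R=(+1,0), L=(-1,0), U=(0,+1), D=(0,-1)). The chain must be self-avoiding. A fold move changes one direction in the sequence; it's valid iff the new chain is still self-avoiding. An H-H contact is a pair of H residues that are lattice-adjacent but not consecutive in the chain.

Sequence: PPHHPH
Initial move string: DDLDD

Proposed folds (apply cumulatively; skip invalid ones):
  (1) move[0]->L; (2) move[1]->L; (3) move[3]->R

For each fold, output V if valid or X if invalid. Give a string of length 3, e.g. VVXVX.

Answer: VVX

Derivation:
Initial: DDLDD -> [(0, 0), (0, -1), (0, -2), (-1, -2), (-1, -3), (-1, -4)]
Fold 1: move[0]->L => LDLDD VALID
Fold 2: move[1]->L => LLLDD VALID
Fold 3: move[3]->R => LLLRD INVALID (collision), skipped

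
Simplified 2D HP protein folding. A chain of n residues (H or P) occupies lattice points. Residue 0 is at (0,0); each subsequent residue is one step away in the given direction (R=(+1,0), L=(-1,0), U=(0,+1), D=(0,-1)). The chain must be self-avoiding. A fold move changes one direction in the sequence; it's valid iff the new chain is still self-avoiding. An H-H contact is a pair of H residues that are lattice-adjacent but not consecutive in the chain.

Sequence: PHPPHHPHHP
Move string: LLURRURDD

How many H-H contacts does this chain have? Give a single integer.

Answer: 2

Derivation:
Positions: [(0, 0), (-1, 0), (-2, 0), (-2, 1), (-1, 1), (0, 1), (0, 2), (1, 2), (1, 1), (1, 0)]
H-H contact: residue 1 @(-1,0) - residue 4 @(-1, 1)
H-H contact: residue 5 @(0,1) - residue 8 @(1, 1)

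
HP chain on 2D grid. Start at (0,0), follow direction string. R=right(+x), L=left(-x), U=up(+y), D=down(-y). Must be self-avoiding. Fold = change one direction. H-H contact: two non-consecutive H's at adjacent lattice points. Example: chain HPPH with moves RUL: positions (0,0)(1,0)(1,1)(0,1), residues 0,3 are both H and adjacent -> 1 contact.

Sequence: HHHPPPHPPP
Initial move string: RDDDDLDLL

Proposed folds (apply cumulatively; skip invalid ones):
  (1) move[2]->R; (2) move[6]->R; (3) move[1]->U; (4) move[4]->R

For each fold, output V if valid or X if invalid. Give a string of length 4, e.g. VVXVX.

Initial: RDDDDLDLL -> [(0, 0), (1, 0), (1, -1), (1, -2), (1, -3), (1, -4), (0, -4), (0, -5), (-1, -5), (-2, -5)]
Fold 1: move[2]->R => RDRDDLDLL VALID
Fold 2: move[6]->R => RDRDDLRLL INVALID (collision), skipped
Fold 3: move[1]->U => RURDDLDLL VALID
Fold 4: move[4]->R => RURDRLDLL INVALID (collision), skipped

Answer: VXVX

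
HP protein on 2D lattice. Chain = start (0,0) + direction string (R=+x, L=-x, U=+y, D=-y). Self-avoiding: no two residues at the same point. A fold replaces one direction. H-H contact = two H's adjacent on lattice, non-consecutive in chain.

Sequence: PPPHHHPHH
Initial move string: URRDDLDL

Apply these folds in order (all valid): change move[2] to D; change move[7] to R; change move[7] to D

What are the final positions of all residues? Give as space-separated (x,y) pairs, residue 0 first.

Answer: (0,0) (0,1) (1,1) (1,0) (1,-1) (1,-2) (0,-2) (0,-3) (0,-4)

Derivation:
Initial moves: URRDDLDL
Fold: move[2]->D => URDDDLDL (positions: [(0, 0), (0, 1), (1, 1), (1, 0), (1, -1), (1, -2), (0, -2), (0, -3), (-1, -3)])
Fold: move[7]->R => URDDDLDR (positions: [(0, 0), (0, 1), (1, 1), (1, 0), (1, -1), (1, -2), (0, -2), (0, -3), (1, -3)])
Fold: move[7]->D => URDDDLDD (positions: [(0, 0), (0, 1), (1, 1), (1, 0), (1, -1), (1, -2), (0, -2), (0, -3), (0, -4)])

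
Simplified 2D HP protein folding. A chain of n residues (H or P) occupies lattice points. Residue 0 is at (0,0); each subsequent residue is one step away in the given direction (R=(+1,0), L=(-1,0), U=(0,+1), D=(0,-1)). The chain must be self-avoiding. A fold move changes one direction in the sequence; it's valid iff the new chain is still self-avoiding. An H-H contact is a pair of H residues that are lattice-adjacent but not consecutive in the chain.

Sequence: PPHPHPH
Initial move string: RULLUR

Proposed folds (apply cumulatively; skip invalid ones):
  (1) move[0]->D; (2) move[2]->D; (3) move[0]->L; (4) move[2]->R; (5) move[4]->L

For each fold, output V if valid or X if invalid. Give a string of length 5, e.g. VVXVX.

Answer: XXVXX

Derivation:
Initial: RULLUR -> [(0, 0), (1, 0), (1, 1), (0, 1), (-1, 1), (-1, 2), (0, 2)]
Fold 1: move[0]->D => DULLUR INVALID (collision), skipped
Fold 2: move[2]->D => RUDLUR INVALID (collision), skipped
Fold 3: move[0]->L => LULLUR VALID
Fold 4: move[2]->R => LURLUR INVALID (collision), skipped
Fold 5: move[4]->L => LULLLR INVALID (collision), skipped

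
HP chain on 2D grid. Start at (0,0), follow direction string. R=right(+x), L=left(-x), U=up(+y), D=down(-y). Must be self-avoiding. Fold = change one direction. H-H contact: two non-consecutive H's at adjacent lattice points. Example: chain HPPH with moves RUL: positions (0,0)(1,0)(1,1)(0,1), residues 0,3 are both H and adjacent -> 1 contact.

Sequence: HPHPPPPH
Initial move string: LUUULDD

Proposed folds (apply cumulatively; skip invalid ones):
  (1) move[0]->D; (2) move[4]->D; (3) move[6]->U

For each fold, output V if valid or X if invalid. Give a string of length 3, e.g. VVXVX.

Answer: XXX

Derivation:
Initial: LUUULDD -> [(0, 0), (-1, 0), (-1, 1), (-1, 2), (-1, 3), (-2, 3), (-2, 2), (-2, 1)]
Fold 1: move[0]->D => DUUULDD INVALID (collision), skipped
Fold 2: move[4]->D => LUUUDDD INVALID (collision), skipped
Fold 3: move[6]->U => LUUULDU INVALID (collision), skipped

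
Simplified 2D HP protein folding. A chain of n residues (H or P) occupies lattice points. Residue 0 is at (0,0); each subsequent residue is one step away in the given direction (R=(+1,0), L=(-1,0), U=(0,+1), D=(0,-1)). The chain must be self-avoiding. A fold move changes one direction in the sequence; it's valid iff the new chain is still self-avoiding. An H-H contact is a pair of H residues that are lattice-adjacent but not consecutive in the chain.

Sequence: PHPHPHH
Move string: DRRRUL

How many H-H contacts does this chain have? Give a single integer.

Answer: 1

Derivation:
Positions: [(0, 0), (0, -1), (1, -1), (2, -1), (3, -1), (3, 0), (2, 0)]
H-H contact: residue 3 @(2,-1) - residue 6 @(2, 0)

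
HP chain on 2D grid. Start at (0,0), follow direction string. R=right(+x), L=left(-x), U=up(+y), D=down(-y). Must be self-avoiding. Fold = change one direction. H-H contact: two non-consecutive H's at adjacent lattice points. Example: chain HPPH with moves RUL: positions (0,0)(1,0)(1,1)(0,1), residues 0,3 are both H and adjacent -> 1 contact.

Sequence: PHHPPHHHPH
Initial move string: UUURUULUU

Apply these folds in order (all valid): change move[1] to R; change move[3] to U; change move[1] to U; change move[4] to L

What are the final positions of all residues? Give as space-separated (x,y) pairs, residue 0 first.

Initial moves: UUURUULUU
Fold: move[1]->R => URURUULUU (positions: [(0, 0), (0, 1), (1, 1), (1, 2), (2, 2), (2, 3), (2, 4), (1, 4), (1, 5), (1, 6)])
Fold: move[3]->U => URUUUULUU (positions: [(0, 0), (0, 1), (1, 1), (1, 2), (1, 3), (1, 4), (1, 5), (0, 5), (0, 6), (0, 7)])
Fold: move[1]->U => UUUUUULUU (positions: [(0, 0), (0, 1), (0, 2), (0, 3), (0, 4), (0, 5), (0, 6), (-1, 6), (-1, 7), (-1, 8)])
Fold: move[4]->L => UUUULULUU (positions: [(0, 0), (0, 1), (0, 2), (0, 3), (0, 4), (-1, 4), (-1, 5), (-2, 5), (-2, 6), (-2, 7)])

Answer: (0,0) (0,1) (0,2) (0,3) (0,4) (-1,4) (-1,5) (-2,5) (-2,6) (-2,7)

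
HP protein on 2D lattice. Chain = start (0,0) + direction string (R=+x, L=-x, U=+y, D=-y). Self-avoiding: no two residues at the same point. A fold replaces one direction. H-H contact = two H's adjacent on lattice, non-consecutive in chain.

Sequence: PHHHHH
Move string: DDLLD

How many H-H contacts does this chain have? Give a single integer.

Answer: 0

Derivation:
Positions: [(0, 0), (0, -1), (0, -2), (-1, -2), (-2, -2), (-2, -3)]
No H-H contacts found.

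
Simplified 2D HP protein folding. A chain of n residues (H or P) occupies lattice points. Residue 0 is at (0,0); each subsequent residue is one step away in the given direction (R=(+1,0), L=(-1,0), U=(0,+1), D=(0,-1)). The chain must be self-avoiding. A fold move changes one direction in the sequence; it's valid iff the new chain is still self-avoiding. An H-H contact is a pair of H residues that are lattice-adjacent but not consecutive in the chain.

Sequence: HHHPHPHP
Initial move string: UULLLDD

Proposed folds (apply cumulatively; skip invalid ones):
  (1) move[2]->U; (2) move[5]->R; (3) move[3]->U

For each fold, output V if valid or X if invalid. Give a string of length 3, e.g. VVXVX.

Answer: VXV

Derivation:
Initial: UULLLDD -> [(0, 0), (0, 1), (0, 2), (-1, 2), (-2, 2), (-3, 2), (-3, 1), (-3, 0)]
Fold 1: move[2]->U => UUULLDD VALID
Fold 2: move[5]->R => UUULLRD INVALID (collision), skipped
Fold 3: move[3]->U => UUUULDD VALID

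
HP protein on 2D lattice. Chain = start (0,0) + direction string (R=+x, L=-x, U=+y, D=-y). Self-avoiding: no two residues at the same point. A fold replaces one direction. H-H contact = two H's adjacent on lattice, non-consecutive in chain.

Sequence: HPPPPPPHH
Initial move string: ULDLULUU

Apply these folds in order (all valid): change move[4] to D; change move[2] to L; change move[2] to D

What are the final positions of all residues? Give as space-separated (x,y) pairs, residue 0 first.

Answer: (0,0) (0,1) (-1,1) (-1,0) (-2,0) (-2,-1) (-3,-1) (-3,0) (-3,1)

Derivation:
Initial moves: ULDLULUU
Fold: move[4]->D => ULDLDLUU (positions: [(0, 0), (0, 1), (-1, 1), (-1, 0), (-2, 0), (-2, -1), (-3, -1), (-3, 0), (-3, 1)])
Fold: move[2]->L => ULLLDLUU (positions: [(0, 0), (0, 1), (-1, 1), (-2, 1), (-3, 1), (-3, 0), (-4, 0), (-4, 1), (-4, 2)])
Fold: move[2]->D => ULDLDLUU (positions: [(0, 0), (0, 1), (-1, 1), (-1, 0), (-2, 0), (-2, -1), (-3, -1), (-3, 0), (-3, 1)])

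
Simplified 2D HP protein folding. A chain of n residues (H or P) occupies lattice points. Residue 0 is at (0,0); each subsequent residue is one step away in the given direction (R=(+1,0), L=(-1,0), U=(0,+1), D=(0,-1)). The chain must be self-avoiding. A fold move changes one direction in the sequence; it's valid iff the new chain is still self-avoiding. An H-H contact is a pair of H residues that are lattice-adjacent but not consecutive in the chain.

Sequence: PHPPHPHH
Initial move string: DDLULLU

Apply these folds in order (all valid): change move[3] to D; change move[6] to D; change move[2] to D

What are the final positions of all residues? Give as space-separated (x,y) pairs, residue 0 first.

Initial moves: DDLULLU
Fold: move[3]->D => DDLDLLU (positions: [(0, 0), (0, -1), (0, -2), (-1, -2), (-1, -3), (-2, -3), (-3, -3), (-3, -2)])
Fold: move[6]->D => DDLDLLD (positions: [(0, 0), (0, -1), (0, -2), (-1, -2), (-1, -3), (-2, -3), (-3, -3), (-3, -4)])
Fold: move[2]->D => DDDDLLD (positions: [(0, 0), (0, -1), (0, -2), (0, -3), (0, -4), (-1, -4), (-2, -4), (-2, -5)])

Answer: (0,0) (0,-1) (0,-2) (0,-3) (0,-4) (-1,-4) (-2,-4) (-2,-5)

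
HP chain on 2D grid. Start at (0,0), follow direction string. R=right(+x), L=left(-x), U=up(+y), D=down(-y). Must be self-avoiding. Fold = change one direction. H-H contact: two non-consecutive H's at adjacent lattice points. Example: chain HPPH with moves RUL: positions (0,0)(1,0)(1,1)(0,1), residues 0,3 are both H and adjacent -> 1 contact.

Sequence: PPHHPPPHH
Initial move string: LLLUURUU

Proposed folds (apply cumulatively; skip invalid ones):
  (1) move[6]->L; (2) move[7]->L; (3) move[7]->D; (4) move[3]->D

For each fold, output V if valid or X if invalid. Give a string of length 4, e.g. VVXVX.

Answer: XVXX

Derivation:
Initial: LLLUURUU -> [(0, 0), (-1, 0), (-2, 0), (-3, 0), (-3, 1), (-3, 2), (-2, 2), (-2, 3), (-2, 4)]
Fold 1: move[6]->L => LLLUURLU INVALID (collision), skipped
Fold 2: move[7]->L => LLLUURUL VALID
Fold 3: move[7]->D => LLLUURUD INVALID (collision), skipped
Fold 4: move[3]->D => LLLDURUL INVALID (collision), skipped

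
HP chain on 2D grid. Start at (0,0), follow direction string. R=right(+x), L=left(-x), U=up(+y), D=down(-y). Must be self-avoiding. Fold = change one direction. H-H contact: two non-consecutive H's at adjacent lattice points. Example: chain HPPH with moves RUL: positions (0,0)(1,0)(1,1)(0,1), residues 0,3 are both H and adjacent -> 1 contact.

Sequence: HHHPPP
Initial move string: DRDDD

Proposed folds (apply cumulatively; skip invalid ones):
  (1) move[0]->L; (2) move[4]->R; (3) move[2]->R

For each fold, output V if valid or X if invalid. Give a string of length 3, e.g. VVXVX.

Initial: DRDDD -> [(0, 0), (0, -1), (1, -1), (1, -2), (1, -3), (1, -4)]
Fold 1: move[0]->L => LRDDD INVALID (collision), skipped
Fold 2: move[4]->R => DRDDR VALID
Fold 3: move[2]->R => DRRDR VALID

Answer: XVV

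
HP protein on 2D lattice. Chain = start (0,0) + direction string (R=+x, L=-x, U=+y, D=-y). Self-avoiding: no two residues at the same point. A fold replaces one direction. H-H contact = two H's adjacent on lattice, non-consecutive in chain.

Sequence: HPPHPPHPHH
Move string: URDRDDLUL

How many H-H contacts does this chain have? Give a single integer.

Answer: 3

Derivation:
Positions: [(0, 0), (0, 1), (1, 1), (1, 0), (2, 0), (2, -1), (2, -2), (1, -2), (1, -1), (0, -1)]
H-H contact: residue 0 @(0,0) - residue 3 @(1, 0)
H-H contact: residue 0 @(0,0) - residue 9 @(0, -1)
H-H contact: residue 3 @(1,0) - residue 8 @(1, -1)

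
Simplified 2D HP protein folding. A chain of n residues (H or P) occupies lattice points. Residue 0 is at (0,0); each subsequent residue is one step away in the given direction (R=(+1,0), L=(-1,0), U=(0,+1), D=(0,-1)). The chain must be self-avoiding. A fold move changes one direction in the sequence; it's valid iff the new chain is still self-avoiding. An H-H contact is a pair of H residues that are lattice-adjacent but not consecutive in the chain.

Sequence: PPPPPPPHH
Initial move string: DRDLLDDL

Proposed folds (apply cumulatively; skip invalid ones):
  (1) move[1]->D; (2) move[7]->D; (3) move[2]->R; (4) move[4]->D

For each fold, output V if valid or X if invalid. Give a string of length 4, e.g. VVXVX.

Initial: DRDLLDDL -> [(0, 0), (0, -1), (1, -1), (1, -2), (0, -2), (-1, -2), (-1, -3), (-1, -4), (-2, -4)]
Fold 1: move[1]->D => DDDLLDDL VALID
Fold 2: move[7]->D => DDDLLDDD VALID
Fold 3: move[2]->R => DDRLLDDD INVALID (collision), skipped
Fold 4: move[4]->D => DDDLDDDD VALID

Answer: VVXV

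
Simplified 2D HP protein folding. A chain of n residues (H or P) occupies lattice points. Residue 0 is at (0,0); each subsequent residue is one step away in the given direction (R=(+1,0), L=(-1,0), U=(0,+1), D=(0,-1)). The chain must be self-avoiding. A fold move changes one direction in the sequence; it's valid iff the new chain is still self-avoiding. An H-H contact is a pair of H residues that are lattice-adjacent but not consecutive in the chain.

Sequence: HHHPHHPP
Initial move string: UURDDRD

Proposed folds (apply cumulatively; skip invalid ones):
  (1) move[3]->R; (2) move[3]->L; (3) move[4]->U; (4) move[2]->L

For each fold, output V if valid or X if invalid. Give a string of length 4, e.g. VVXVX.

Answer: VXVX

Derivation:
Initial: UURDDRD -> [(0, 0), (0, 1), (0, 2), (1, 2), (1, 1), (1, 0), (2, 0), (2, -1)]
Fold 1: move[3]->R => UURRDRD VALID
Fold 2: move[3]->L => UURLDRD INVALID (collision), skipped
Fold 3: move[4]->U => UURRURD VALID
Fold 4: move[2]->L => UULRURD INVALID (collision), skipped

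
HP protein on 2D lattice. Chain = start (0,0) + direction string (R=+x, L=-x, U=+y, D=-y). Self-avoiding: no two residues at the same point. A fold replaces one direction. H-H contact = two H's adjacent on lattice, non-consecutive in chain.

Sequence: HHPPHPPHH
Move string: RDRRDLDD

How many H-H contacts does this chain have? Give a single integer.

Answer: 0

Derivation:
Positions: [(0, 0), (1, 0), (1, -1), (2, -1), (3, -1), (3, -2), (2, -2), (2, -3), (2, -4)]
No H-H contacts found.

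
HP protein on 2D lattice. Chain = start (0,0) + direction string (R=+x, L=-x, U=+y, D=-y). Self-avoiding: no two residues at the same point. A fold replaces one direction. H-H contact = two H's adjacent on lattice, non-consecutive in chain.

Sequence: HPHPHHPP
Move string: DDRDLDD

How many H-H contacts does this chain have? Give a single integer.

Answer: 1

Derivation:
Positions: [(0, 0), (0, -1), (0, -2), (1, -2), (1, -3), (0, -3), (0, -4), (0, -5)]
H-H contact: residue 2 @(0,-2) - residue 5 @(0, -3)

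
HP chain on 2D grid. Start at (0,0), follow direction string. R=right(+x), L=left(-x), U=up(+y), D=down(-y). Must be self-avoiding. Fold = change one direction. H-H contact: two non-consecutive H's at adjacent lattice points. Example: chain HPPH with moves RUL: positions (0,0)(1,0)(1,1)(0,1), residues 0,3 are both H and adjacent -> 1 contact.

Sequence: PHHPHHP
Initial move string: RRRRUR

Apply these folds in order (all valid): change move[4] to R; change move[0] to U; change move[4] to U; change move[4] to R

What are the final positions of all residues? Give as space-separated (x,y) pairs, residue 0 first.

Initial moves: RRRRUR
Fold: move[4]->R => RRRRRR (positions: [(0, 0), (1, 0), (2, 0), (3, 0), (4, 0), (5, 0), (6, 0)])
Fold: move[0]->U => URRRRR (positions: [(0, 0), (0, 1), (1, 1), (2, 1), (3, 1), (4, 1), (5, 1)])
Fold: move[4]->U => URRRUR (positions: [(0, 0), (0, 1), (1, 1), (2, 1), (3, 1), (3, 2), (4, 2)])
Fold: move[4]->R => URRRRR (positions: [(0, 0), (0, 1), (1, 1), (2, 1), (3, 1), (4, 1), (5, 1)])

Answer: (0,0) (0,1) (1,1) (2,1) (3,1) (4,1) (5,1)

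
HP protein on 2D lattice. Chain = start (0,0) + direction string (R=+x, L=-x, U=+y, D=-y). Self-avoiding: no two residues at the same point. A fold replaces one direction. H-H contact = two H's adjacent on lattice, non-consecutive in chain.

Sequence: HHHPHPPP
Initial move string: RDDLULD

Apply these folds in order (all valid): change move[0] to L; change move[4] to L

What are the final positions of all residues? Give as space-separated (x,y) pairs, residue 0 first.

Answer: (0,0) (-1,0) (-1,-1) (-1,-2) (-2,-2) (-3,-2) (-4,-2) (-4,-3)

Derivation:
Initial moves: RDDLULD
Fold: move[0]->L => LDDLULD (positions: [(0, 0), (-1, 0), (-1, -1), (-1, -2), (-2, -2), (-2, -1), (-3, -1), (-3, -2)])
Fold: move[4]->L => LDDLLLD (positions: [(0, 0), (-1, 0), (-1, -1), (-1, -2), (-2, -2), (-3, -2), (-4, -2), (-4, -3)])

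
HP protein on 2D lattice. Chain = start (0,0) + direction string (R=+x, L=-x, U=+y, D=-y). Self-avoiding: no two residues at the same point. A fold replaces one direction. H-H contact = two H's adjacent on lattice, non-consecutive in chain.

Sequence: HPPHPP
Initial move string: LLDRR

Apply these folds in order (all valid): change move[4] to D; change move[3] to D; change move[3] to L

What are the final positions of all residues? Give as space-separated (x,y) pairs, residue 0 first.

Answer: (0,0) (-1,0) (-2,0) (-2,-1) (-3,-1) (-3,-2)

Derivation:
Initial moves: LLDRR
Fold: move[4]->D => LLDRD (positions: [(0, 0), (-1, 0), (-2, 0), (-2, -1), (-1, -1), (-1, -2)])
Fold: move[3]->D => LLDDD (positions: [(0, 0), (-1, 0), (-2, 0), (-2, -1), (-2, -2), (-2, -3)])
Fold: move[3]->L => LLDLD (positions: [(0, 0), (-1, 0), (-2, 0), (-2, -1), (-3, -1), (-3, -2)])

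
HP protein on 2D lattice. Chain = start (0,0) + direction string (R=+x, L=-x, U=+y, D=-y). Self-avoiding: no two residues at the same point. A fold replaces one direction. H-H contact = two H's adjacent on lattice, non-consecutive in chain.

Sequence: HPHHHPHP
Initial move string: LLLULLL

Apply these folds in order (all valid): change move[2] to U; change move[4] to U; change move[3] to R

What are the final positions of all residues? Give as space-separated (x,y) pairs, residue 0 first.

Initial moves: LLLULLL
Fold: move[2]->U => LLUULLL (positions: [(0, 0), (-1, 0), (-2, 0), (-2, 1), (-2, 2), (-3, 2), (-4, 2), (-5, 2)])
Fold: move[4]->U => LLUUULL (positions: [(0, 0), (-1, 0), (-2, 0), (-2, 1), (-2, 2), (-2, 3), (-3, 3), (-4, 3)])
Fold: move[3]->R => LLURULL (positions: [(0, 0), (-1, 0), (-2, 0), (-2, 1), (-1, 1), (-1, 2), (-2, 2), (-3, 2)])

Answer: (0,0) (-1,0) (-2,0) (-2,1) (-1,1) (-1,2) (-2,2) (-3,2)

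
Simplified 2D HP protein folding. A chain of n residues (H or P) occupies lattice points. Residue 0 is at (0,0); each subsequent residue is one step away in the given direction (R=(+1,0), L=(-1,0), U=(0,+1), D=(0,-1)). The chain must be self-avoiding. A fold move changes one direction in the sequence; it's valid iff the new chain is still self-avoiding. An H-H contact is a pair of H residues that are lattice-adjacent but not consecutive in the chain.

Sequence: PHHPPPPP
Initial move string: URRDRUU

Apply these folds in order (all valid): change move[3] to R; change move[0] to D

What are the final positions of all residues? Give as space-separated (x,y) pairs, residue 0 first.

Answer: (0,0) (0,-1) (1,-1) (2,-1) (3,-1) (4,-1) (4,0) (4,1)

Derivation:
Initial moves: URRDRUU
Fold: move[3]->R => URRRRUU (positions: [(0, 0), (0, 1), (1, 1), (2, 1), (3, 1), (4, 1), (4, 2), (4, 3)])
Fold: move[0]->D => DRRRRUU (positions: [(0, 0), (0, -1), (1, -1), (2, -1), (3, -1), (4, -1), (4, 0), (4, 1)])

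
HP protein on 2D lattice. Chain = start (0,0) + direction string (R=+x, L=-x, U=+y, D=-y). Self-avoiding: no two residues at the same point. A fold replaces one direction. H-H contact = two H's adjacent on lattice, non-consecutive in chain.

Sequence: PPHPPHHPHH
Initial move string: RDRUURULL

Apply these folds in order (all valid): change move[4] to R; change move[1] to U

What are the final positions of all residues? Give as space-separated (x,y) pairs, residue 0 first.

Initial moves: RDRUURULL
Fold: move[4]->R => RDRURRULL (positions: [(0, 0), (1, 0), (1, -1), (2, -1), (2, 0), (3, 0), (4, 0), (4, 1), (3, 1), (2, 1)])
Fold: move[1]->U => RURURRULL (positions: [(0, 0), (1, 0), (1, 1), (2, 1), (2, 2), (3, 2), (4, 2), (4, 3), (3, 3), (2, 3)])

Answer: (0,0) (1,0) (1,1) (2,1) (2,2) (3,2) (4,2) (4,3) (3,3) (2,3)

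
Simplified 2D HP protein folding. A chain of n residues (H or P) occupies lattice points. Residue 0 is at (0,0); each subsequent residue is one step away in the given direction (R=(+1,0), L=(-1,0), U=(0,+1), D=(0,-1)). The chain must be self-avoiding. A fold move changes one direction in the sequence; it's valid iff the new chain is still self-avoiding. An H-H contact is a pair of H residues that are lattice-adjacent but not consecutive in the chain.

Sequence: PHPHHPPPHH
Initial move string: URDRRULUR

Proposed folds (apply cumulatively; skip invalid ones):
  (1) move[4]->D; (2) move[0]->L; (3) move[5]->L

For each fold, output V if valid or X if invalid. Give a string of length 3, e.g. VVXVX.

Answer: XXX

Derivation:
Initial: URDRRULUR -> [(0, 0), (0, 1), (1, 1), (1, 0), (2, 0), (3, 0), (3, 1), (2, 1), (2, 2), (3, 2)]
Fold 1: move[4]->D => URDRDULUR INVALID (collision), skipped
Fold 2: move[0]->L => LRDRRULUR INVALID (collision), skipped
Fold 3: move[5]->L => URDRRLLUR INVALID (collision), skipped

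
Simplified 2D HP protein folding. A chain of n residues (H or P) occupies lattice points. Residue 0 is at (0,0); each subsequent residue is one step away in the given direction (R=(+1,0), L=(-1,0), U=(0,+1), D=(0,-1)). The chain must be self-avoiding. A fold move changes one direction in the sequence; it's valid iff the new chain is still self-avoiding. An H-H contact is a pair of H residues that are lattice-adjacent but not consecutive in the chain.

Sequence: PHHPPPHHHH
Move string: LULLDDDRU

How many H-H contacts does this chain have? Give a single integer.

Positions: [(0, 0), (-1, 0), (-1, 1), (-2, 1), (-3, 1), (-3, 0), (-3, -1), (-3, -2), (-2, -2), (-2, -1)]
H-H contact: residue 6 @(-3,-1) - residue 9 @(-2, -1)

Answer: 1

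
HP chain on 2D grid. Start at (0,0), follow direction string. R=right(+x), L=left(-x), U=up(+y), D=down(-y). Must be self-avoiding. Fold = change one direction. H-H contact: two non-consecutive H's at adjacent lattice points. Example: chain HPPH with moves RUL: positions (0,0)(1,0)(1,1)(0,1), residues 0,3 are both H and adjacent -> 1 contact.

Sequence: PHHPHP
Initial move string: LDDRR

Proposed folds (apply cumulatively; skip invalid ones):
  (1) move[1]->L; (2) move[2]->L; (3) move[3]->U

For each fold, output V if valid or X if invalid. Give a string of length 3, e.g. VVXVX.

Initial: LDDRR -> [(0, 0), (-1, 0), (-1, -1), (-1, -2), (0, -2), (1, -2)]
Fold 1: move[1]->L => LLDRR VALID
Fold 2: move[2]->L => LLLRR INVALID (collision), skipped
Fold 3: move[3]->U => LLDUR INVALID (collision), skipped

Answer: VXX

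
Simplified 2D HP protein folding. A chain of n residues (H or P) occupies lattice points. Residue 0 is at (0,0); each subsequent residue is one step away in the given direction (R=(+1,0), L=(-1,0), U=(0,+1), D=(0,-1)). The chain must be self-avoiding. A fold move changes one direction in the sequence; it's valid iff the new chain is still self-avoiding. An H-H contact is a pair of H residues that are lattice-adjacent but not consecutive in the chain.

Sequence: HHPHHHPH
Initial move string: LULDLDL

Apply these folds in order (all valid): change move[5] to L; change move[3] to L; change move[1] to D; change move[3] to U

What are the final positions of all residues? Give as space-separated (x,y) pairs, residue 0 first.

Answer: (0,0) (-1,0) (-1,-1) (-2,-1) (-2,0) (-3,0) (-4,0) (-5,0)

Derivation:
Initial moves: LULDLDL
Fold: move[5]->L => LULDLLL (positions: [(0, 0), (-1, 0), (-1, 1), (-2, 1), (-2, 0), (-3, 0), (-4, 0), (-5, 0)])
Fold: move[3]->L => LULLLLL (positions: [(0, 0), (-1, 0), (-1, 1), (-2, 1), (-3, 1), (-4, 1), (-5, 1), (-6, 1)])
Fold: move[1]->D => LDLLLLL (positions: [(0, 0), (-1, 0), (-1, -1), (-2, -1), (-3, -1), (-4, -1), (-5, -1), (-6, -1)])
Fold: move[3]->U => LDLULLL (positions: [(0, 0), (-1, 0), (-1, -1), (-2, -1), (-2, 0), (-3, 0), (-4, 0), (-5, 0)])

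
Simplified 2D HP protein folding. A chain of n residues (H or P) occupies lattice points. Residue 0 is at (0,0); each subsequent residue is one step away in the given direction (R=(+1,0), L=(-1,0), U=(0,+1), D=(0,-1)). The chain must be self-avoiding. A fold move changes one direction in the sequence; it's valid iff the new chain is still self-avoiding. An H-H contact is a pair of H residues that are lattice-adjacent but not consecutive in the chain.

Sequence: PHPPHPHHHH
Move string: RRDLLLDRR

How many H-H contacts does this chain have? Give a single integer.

Positions: [(0, 0), (1, 0), (2, 0), (2, -1), (1, -1), (0, -1), (-1, -1), (-1, -2), (0, -2), (1, -2)]
H-H contact: residue 1 @(1,0) - residue 4 @(1, -1)
H-H contact: residue 4 @(1,-1) - residue 9 @(1, -2)

Answer: 2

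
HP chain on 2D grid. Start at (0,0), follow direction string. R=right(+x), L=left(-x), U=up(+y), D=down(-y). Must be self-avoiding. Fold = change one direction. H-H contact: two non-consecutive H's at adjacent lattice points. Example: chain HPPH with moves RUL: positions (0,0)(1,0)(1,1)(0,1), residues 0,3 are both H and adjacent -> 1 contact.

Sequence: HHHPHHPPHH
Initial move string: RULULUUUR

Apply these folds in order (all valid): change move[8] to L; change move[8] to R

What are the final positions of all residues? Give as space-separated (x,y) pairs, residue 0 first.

Initial moves: RULULUUUR
Fold: move[8]->L => RULULUUUL (positions: [(0, 0), (1, 0), (1, 1), (0, 1), (0, 2), (-1, 2), (-1, 3), (-1, 4), (-1, 5), (-2, 5)])
Fold: move[8]->R => RULULUUUR (positions: [(0, 0), (1, 0), (1, 1), (0, 1), (0, 2), (-1, 2), (-1, 3), (-1, 4), (-1, 5), (0, 5)])

Answer: (0,0) (1,0) (1,1) (0,1) (0,2) (-1,2) (-1,3) (-1,4) (-1,5) (0,5)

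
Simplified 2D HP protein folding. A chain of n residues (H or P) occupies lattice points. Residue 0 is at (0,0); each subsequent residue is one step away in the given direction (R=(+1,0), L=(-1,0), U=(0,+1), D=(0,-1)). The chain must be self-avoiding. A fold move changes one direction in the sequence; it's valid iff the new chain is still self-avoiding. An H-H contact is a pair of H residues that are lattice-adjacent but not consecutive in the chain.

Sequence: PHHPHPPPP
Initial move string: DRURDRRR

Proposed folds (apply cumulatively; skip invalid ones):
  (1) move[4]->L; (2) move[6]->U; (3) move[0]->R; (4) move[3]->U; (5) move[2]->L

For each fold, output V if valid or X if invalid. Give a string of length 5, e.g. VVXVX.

Initial: DRURDRRR -> [(0, 0), (0, -1), (1, -1), (1, 0), (2, 0), (2, -1), (3, -1), (4, -1), (5, -1)]
Fold 1: move[4]->L => DRURLRRR INVALID (collision), skipped
Fold 2: move[6]->U => DRURDRUR VALID
Fold 3: move[0]->R => RRURDRUR VALID
Fold 4: move[3]->U => RRUUDRUR INVALID (collision), skipped
Fold 5: move[2]->L => RRLRDRUR INVALID (collision), skipped

Answer: XVVXX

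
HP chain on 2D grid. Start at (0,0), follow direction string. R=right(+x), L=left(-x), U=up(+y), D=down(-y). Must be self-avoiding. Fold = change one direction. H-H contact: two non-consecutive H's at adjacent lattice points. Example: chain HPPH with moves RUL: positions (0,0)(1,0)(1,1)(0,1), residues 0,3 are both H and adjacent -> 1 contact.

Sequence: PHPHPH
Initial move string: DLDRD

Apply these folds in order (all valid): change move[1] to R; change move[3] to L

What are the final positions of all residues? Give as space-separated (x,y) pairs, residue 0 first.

Answer: (0,0) (0,-1) (1,-1) (1,-2) (0,-2) (0,-3)

Derivation:
Initial moves: DLDRD
Fold: move[1]->R => DRDRD (positions: [(0, 0), (0, -1), (1, -1), (1, -2), (2, -2), (2, -3)])
Fold: move[3]->L => DRDLD (positions: [(0, 0), (0, -1), (1, -1), (1, -2), (0, -2), (0, -3)])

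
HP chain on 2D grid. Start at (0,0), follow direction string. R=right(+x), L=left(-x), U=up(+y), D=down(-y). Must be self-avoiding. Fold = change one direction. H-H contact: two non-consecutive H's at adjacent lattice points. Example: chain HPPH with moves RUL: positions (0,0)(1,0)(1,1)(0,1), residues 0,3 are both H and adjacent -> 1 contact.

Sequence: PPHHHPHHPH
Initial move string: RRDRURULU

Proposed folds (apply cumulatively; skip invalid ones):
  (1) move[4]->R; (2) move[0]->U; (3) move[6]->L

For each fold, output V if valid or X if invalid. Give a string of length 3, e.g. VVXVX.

Answer: VVX

Derivation:
Initial: RRDRURULU -> [(0, 0), (1, 0), (2, 0), (2, -1), (3, -1), (3, 0), (4, 0), (4, 1), (3, 1), (3, 2)]
Fold 1: move[4]->R => RRDRRRULU VALID
Fold 2: move[0]->U => URDRRRULU VALID
Fold 3: move[6]->L => URDRRRLLU INVALID (collision), skipped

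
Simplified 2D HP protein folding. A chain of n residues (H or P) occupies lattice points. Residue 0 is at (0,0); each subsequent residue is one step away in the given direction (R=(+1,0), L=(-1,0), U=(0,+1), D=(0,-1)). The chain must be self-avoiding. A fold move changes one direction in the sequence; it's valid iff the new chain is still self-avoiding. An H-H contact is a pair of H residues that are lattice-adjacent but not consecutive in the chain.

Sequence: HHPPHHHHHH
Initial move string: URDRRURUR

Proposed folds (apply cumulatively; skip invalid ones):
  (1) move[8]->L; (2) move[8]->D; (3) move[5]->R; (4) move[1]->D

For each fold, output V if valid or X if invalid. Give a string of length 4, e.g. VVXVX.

Answer: VXVX

Derivation:
Initial: URDRRURUR -> [(0, 0), (0, 1), (1, 1), (1, 0), (2, 0), (3, 0), (3, 1), (4, 1), (4, 2), (5, 2)]
Fold 1: move[8]->L => URDRRURUL VALID
Fold 2: move[8]->D => URDRRURUD INVALID (collision), skipped
Fold 3: move[5]->R => URDRRRRUL VALID
Fold 4: move[1]->D => UDDRRRRUL INVALID (collision), skipped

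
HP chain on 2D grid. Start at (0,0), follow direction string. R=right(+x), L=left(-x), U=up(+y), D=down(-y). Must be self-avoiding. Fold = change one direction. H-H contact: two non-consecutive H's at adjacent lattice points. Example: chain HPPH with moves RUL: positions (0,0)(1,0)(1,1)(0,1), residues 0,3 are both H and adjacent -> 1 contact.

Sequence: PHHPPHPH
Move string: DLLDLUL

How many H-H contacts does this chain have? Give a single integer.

Positions: [(0, 0), (0, -1), (-1, -1), (-2, -1), (-2, -2), (-3, -2), (-3, -1), (-4, -1)]
No H-H contacts found.

Answer: 0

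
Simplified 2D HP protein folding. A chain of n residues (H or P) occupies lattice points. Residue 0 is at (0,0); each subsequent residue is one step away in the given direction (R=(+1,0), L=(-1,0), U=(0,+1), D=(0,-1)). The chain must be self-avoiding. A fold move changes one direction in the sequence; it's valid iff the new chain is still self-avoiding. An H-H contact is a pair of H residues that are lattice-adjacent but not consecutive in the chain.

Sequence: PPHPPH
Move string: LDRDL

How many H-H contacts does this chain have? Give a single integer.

Positions: [(0, 0), (-1, 0), (-1, -1), (0, -1), (0, -2), (-1, -2)]
H-H contact: residue 2 @(-1,-1) - residue 5 @(-1, -2)

Answer: 1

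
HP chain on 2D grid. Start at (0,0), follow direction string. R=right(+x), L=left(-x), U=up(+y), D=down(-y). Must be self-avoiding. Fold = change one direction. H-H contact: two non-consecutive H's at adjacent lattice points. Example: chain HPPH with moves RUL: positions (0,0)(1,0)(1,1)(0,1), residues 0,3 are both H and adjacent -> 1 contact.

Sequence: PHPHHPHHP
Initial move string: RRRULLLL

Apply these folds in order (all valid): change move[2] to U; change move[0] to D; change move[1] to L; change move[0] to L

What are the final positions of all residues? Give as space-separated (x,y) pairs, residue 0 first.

Initial moves: RRRULLLL
Fold: move[2]->U => RRUULLLL (positions: [(0, 0), (1, 0), (2, 0), (2, 1), (2, 2), (1, 2), (0, 2), (-1, 2), (-2, 2)])
Fold: move[0]->D => DRUULLLL (positions: [(0, 0), (0, -1), (1, -1), (1, 0), (1, 1), (0, 1), (-1, 1), (-2, 1), (-3, 1)])
Fold: move[1]->L => DLUULLLL (positions: [(0, 0), (0, -1), (-1, -1), (-1, 0), (-1, 1), (-2, 1), (-3, 1), (-4, 1), (-5, 1)])
Fold: move[0]->L => LLUULLLL (positions: [(0, 0), (-1, 0), (-2, 0), (-2, 1), (-2, 2), (-3, 2), (-4, 2), (-5, 2), (-6, 2)])

Answer: (0,0) (-1,0) (-2,0) (-2,1) (-2,2) (-3,2) (-4,2) (-5,2) (-6,2)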